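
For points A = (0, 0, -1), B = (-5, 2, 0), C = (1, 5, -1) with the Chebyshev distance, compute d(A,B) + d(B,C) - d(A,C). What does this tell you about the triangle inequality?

d(A,B) = max(5, 2, 1) = 5, d(B,C) = max(6, 3, 1) = 6, d(A,C) = max(1, 5, 0) = 5.
d(A,B) + d(B,C) - d(A,C) = 5 + 6 - 5 = 11 - 5 = 6. This is ≥ 0, so the triangle inequality holds for these points.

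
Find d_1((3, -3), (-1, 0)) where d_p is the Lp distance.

Σ|x_i - y_i| = |3 - (-1)| + |-3 - 0| = 4 + 3 = 7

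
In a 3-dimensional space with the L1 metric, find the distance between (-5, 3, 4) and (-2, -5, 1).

Σ|x_i - y_i| = |-5 - (-2)| + |3 - (-5)| + |4 - 1| = 3 + 8 + 3 = 14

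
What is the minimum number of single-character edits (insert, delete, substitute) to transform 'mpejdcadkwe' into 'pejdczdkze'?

Let D[i][j] be the edit distance between the first i characters of 'mpejdcadkwe' and the first j characters of 'pejdczdkze', with D[i][0] = i, D[0][j] = j, and D[i][j] = D[i-1][j-1] if the characters match, else 1 + min(D[i-1][j], D[i][j-1], D[i-1][j-1]). Filling the table (rows: prefixes of 'mpejdcadkwe', columns: prefixes of 'pejdczdkze'):
     ε  p  e  j  d  c  z  d  k  z  e
  ε  0  1  2  3  4  5  6  7  8  9 10
  m  1  1  2  3  4  5  6  7  8  9 10
  p  2  1  2  3  4  5  6  7  8  9 10
  e  3  2  1  2  3  4  5  6  7  8  9
  j  4  3  2  1  2  3  4  5  6  7  8
  d  5  4  3  2  1  2  3  4  5  6  7
  c  6  5  4  3  2  1  2  3  4  5  6
  a  7  6  5  4  3  2  2  3  4  5  6
  d  8  7  6  5  4  3  3  2  3  4  5
  k  9  8  7  6  5  4  4  3  2  3  4
  w 10  9  8  7  6  5  5  4  3  3  4
  e 11 10  9  8  7  6  6  5  4  4  3
The bottom-right entry gives D[11][10] = 3, so no sequence of fewer than 3 edits works. Backtracking through the table gives one optimal edit sequence (3 edits):
  mpejdcadkwe → pejdcadkwe (del m @1)
  pejdcadkwe → pejdczdkwe (sub a→z @6)
  pejdczdkwe → pejdczdkze (sub w→z @9)
Edit distance = 3.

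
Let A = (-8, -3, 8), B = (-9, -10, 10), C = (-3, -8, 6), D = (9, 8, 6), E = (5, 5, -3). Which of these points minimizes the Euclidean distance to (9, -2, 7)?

Distances: d(A) ≈ 17.0587, d(B) ≈ 19.9249, d(C) ≈ 13.4536, d(D) ≈ 10.0499, d(E) ≈ 12.8452. Nearest: D = (9, 8, 6) with distance 10.0499.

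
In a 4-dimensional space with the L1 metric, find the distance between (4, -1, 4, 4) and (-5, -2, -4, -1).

Σ|x_i - y_i| = |4 - (-5)| + |-1 - (-2)| + |4 - (-4)| + |4 - (-1)| = 9 + 1 + 8 + 5 = 23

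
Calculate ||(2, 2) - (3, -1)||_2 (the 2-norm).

(Σ|x_i - y_i|^2)^(1/2) = (|2 - 3|^2 + |2 - (-1)|^2)^(1/2)
= (1^2 + 3^2)^(1/2) = (1 + 9)^(1/2) = (10)^(1/2) ≈ 3.1623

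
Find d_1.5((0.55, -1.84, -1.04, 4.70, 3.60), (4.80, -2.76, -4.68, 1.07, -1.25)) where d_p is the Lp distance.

(Σ|x_i - y_i|^1.5)^(1/1.5) = (|0.55 - 4.8|^1.5 + |-1.84 - (-2.76)|^1.5 + |-1.04 - (-4.68)|^1.5 + |4.7 - 1.07|^1.5 + |3.6 - (-1.25)|^1.5)^(1/1.5)
= (4.25^1.5 + 0.92^1.5 + 3.64^1.5 + 3.63^1.5 + 4.85^1.5)^(1/1.5) ≈ (8.7616 + 0.8824 + 6.9447 + 6.9161 + 10.681)^(1/1.5) = (34.1858)^(1/1.5) ≈ 10.5333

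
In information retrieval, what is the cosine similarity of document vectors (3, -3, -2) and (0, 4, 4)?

With u = (3, -3, -2), v = (0, 4, 4):
u·v = 3·0 + (-3)·4 + (-2)·4 = 0 + (-12) + (-8) = -20.
|u| = √(3² + (-3)² + (-2)²) = √22, |v| = √(0² + 4² + 4²) = √32, so |u||v| = √(22·32) = √704.
cos θ = (u·v)/(|u||v|) = -20/√704 ≈ -0.7538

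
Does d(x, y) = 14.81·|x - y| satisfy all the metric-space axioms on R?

Yes. Since |x - y| is a metric on R and 14.81 > 0, the positive scalar multiple 14.81·|x - y| is also a metric: scaling by a positive constant preserves non-negativity, identity (d=0 ⟺ |x-y|=0 ⟺ x=y), symmetry, and the triangle inequality.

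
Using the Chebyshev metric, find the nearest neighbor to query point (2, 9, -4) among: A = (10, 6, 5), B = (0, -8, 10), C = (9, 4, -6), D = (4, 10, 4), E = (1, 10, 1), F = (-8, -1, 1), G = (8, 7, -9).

Distances: d(A) = 9, d(B) = 17, d(C) = 7, d(D) = 8, d(E) = 5, d(F) = 10, d(G) = 6. Nearest: E = (1, 10, 1) with distance 5.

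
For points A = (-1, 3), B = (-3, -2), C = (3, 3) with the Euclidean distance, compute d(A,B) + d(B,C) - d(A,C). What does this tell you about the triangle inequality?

d(A,B) = √(2² + 5²) = √29 ≈ 5.3852, d(B,C) = √(6² + 5²) = √61 ≈ 7.8102, d(A,C) = √(4² + 0²) = √16 = 4.
d(A,B) + d(B,C) - d(A,C) = 5.3852 + 7.8102 - 4 = 13.1954 - 4 = 9.1954 (to 4 decimal places). This is ≥ 0, so the triangle inequality holds for these points.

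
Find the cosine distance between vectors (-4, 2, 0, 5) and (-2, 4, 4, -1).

With u = (-4, 2, 0, 5), v = (-2, 4, 4, -1):
u·v = (-4)·(-2) + 2·4 + 0·4 + 5·(-1) = 8 + 8 + 0 + (-5) = 11.
|u| = √((-4)² + 2² + 0² + 5²) = √45, |v| = √((-2)² + 4² + 4² + (-1)²) = √37, so |u||v| = √(45·37) = √1665.
cos θ = (u·v)/(|u||v|) = 11/√1665 ≈ 0.2696
Cosine distance = 1 - cos θ ≈ 1 - 0.2696 = 0.7304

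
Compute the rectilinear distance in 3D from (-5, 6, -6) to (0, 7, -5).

Σ|x_i - y_i| = |-5 - 0| + |6 - 7| + |-6 - (-5)| = 5 + 1 + 1 = 7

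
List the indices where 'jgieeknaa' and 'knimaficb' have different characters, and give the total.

Differing positions: 1, 2, 4, 5, 6, 7, 8, 9. Hamming distance = 8.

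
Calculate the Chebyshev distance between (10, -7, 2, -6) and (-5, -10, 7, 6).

max(|x_i - y_i|) = max(|10 - (-5)|, |-7 - (-10)|, |2 - 7|, |-6 - 6|) = max(15, 3, 5, 12) = 15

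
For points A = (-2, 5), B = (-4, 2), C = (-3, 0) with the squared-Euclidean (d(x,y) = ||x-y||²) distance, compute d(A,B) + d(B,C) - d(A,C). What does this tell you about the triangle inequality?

d(A,B) = 2² + 3² = 13, d(B,C) = 1² + 2² = 5, d(A,C) = 1² + 5² = 26.
d(A,B) + d(B,C) - d(A,C) = 13 + 5 - 26 = 18 - 26 = -8. This is < 0, so the triangle inequality FAILS for these points (squared-Euclidean is not a metric).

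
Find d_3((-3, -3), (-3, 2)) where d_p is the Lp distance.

(Σ|x_i - y_i|^3)^(1/3) = (|-3 - (-3)|^3 + |-3 - 2|^3)^(1/3)
= (0^3 + 5^3)^(1/3) = (0 + 125)^(1/3) = (125)^(1/3) = 5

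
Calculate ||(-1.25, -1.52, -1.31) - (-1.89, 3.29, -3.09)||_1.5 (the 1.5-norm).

(Σ|x_i - y_i|^1.5)^(1/1.5) = (|-1.25 - (-1.89)|^1.5 + |-1.52 - 3.29|^1.5 + |-1.31 - (-3.09)|^1.5)^(1/1.5)
= (0.64^1.5 + 4.81^1.5 + 1.78^1.5)^(1/1.5) ≈ (0.512 + 10.5492 + 2.3748)^(1/1.5) = (13.436)^(1/1.5) ≈ 5.6517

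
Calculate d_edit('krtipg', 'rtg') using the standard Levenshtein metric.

Let D[i][j] be the edit distance between the first i characters of 'krtipg' and the first j characters of 'rtg', with D[i][0] = i, D[0][j] = j, and D[i][j] = D[i-1][j-1] if the characters match, else 1 + min(D[i-1][j], D[i][j-1], D[i-1][j-1]). Filling the table (rows: prefixes of 'krtipg', columns: prefixes of 'rtg'):
     ε  r  t  g
  ε  0  1  2  3
  k  1  1  2  3
  r  2  1  2  3
  t  3  2  1  2
  i  4  3  2  2
  p  5  4  3  3
  g  6  5  4  3
The bottom-right entry gives D[6][3] = 3, so no sequence of fewer than 3 edits works. Backtracking through the table gives one optimal edit sequence (3 edits):
  krtipg → rtipg (del k @1)
  rtipg → rtpg (del i @3)
  rtpg → rtg (del p @3)
Edit distance = 3.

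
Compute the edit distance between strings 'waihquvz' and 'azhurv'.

Let D[i][j] be the edit distance between the first i characters of 'waihquvz' and the first j characters of 'azhurv', with D[i][0] = i, D[0][j] = j, and D[i][j] = D[i-1][j-1] if the characters match, else 1 + min(D[i-1][j], D[i][j-1], D[i-1][j-1]). Filling the table (rows: prefixes of 'waihquvz', columns: prefixes of 'azhurv'):
     ε  a  z  h  u  r  v
  ε  0  1  2  3  4  5  6
  w  1  1  2  3  4  5  6
  a  2  1  2  3  4  5  6
  i  3  2  2  3  4  5  6
  h  4  3  3  2  3  4  5
  q  5  4  4  3  3  4  5
  u  6  5  5  4  3  4  5
  v  7  6  6  5  4  4  4
  z  8  7  6  6  5  5  5
The bottom-right entry gives D[8][6] = 5, so no sequence of fewer than 5 edits works. Backtracking through the table gives one optimal edit sequence (5 edits):
  waihquvz → aihquvz (del w @1)
  aihquvz → azhquvz (sub i→z @2)
  azhquvz → azhuvz (del q @4)
  azhuvz → azhurz (sub v→r @5)
  azhurz → azhurv (sub z→v @6)
Edit distance = 5.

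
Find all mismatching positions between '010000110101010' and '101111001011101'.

Differing positions: 1, 2, 3, 4, 5, 6, 7, 8, 9, 10, 11, 13, 14, 15. Hamming distance = 14.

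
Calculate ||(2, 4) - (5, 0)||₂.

√(Σ(x_i - y_i)²) = √((2 - 5)² + (4 - 0)²)
= √((-3)² + 4²) = √(9 + 16) = √25 = 5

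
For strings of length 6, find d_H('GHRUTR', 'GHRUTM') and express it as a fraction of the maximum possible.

Differing positions: 6. Hamming distance = 1. The maximum possible Hamming distance for length-6 strings is 6, so d_H/6 = 1/6 ≈ 0.1667.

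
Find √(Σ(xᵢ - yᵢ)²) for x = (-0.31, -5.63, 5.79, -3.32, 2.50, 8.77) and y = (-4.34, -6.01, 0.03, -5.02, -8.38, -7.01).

√(Σ(x_i - y_i)²) = √((-0.31 - (-4.34))² + (-5.63 - (-6.01))² + (5.79 - 0.03)² + (-3.32 - (-5.02))² + (2.5 - (-8.38))² + (8.77 - (-7.01))²)
= √(4.03² + 0.38² + 5.76² + 1.7² + 10.88² + 15.78²) = √(16.2409 + 0.1444 + 33.1776 + 2.89 + 118.3744 + 249.0084) = √419.8357 ≈ 20.4899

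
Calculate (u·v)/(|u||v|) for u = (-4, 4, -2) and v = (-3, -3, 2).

With u = (-4, 4, -2), v = (-3, -3, 2):
u·v = (-4)·(-3) + 4·(-3) + (-2)·2 = 12 + (-12) + (-4) = -4.
|u| = √((-4)² + 4² + (-2)²) = √36, |v| = √((-3)² + (-3)² + 2²) = √22, so |u||v| = √(36·22) = √792.
cos θ = (u·v)/(|u||v|) = -4/√792 ≈ -0.1421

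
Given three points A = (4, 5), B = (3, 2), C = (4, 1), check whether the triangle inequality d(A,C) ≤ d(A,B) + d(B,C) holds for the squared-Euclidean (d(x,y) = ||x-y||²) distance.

d(A,B) = 1² + 3² = 10, d(B,C) = 1² + 1² = 2, d(A,C) = 0² + 4² = 16.
d(A,C) = 16 > 10 + 2 = 12. Triangle inequality is VIOLATED. (Squared-Euclidean is not a metric — this is a counterexample.)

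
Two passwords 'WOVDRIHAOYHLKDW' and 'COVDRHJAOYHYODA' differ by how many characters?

Differing positions: 1, 6, 7, 12, 13, 15. Hamming distance = 6.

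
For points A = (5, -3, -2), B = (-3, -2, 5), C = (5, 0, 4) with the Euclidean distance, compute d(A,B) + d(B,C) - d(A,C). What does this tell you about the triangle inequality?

d(A,B) = √(8² + 1² + 7²) = √114 ≈ 10.6771, d(B,C) = √(8² + 2² + 1²) = √69 ≈ 8.3066, d(A,C) = √(0² + 3² + 6²) = √45 ≈ 6.7082.
d(A,B) + d(B,C) - d(A,C) = 10.6771 + 8.3066 - 6.7082 = 18.9837 - 6.7082 = 12.2755 (to 4 decimal places). This is ≥ 0, so the triangle inequality holds for these points.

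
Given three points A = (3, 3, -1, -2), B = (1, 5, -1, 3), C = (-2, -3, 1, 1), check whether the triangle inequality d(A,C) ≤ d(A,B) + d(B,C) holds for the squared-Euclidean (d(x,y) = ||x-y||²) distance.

d(A,B) = 2² + 2² + 0² + 5² = 33, d(B,C) = 3² + 8² + 2² + 2² = 81, d(A,C) = 5² + 6² + 2² + 3² = 74.
d(A,C) = 74 ≤ 33 + 81 = 114. Triangle inequality is satisfied.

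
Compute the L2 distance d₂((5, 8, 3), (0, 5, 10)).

√(Σ(x_i - y_i)²) = √((5 - 0)² + (8 - 5)² + (3 - 10)²)
= √(5² + 3² + (-7)²) = √(25 + 9 + 49) = √83 ≈ 9.1104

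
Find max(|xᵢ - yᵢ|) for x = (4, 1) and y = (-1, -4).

max(|x_i - y_i|) = max(|4 - (-1)|, |1 - (-4)|) = max(5, 5) = 5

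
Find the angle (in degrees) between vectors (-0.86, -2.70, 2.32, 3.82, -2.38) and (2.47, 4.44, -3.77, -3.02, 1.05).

With u = (-0.86, -2.70, 2.32, 3.82, -2.38), v = (2.47, 4.44, -3.77, -3.02, 1.05):
u·v = (-0.86)·2.47 + (-2.7)·4.44 + 2.32·(-3.77) + 3.82·(-3.02) + (-2.38)·1.05 = (-2.1242) + (-11.988) + (-8.7464) + (-11.5364) + (-2.499) = -36.894.
|u| = √((-0.86)² + (-2.7)² + 2.32² + 3.82² + (-2.38)²) = √(0.7396 + 7.29 + 5.3824 + 14.5924 + 5.6644) = √33.6688, |v| = √(2.47² + 4.44² + (-3.77)² + (-3.02)² + 1.05²) = √(6.1009 + 19.7136 + 14.2129 + 9.1204 + 1.1025) = √50.2503.
cos θ = (u·v)/(|u||v|) = -36.894/(√33.6688·√50.2503) ≈ -0.896959
θ = arccos(-0.896959) ≈ 153.76°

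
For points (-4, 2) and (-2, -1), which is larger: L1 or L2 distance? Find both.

L1 = |-4 - (-2)| + |2 - (-1)| = 2 + 3 = 5
L2 = √(2² + 3²) = √13 ≈ 3.6056
L1 ≥ L2 always (equality iff movement is along one axis); L1 > L2 here.
Ratio L1/L2 = 5/√13 ≈ 1.3868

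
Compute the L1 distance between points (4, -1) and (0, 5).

Σ|x_i - y_i| = |4 - 0| + |-1 - 5| = 4 + 6 = 10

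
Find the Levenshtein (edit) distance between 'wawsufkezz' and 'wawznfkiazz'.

Let D[i][j] be the edit distance between the first i characters of 'wawsufkezz' and the first j characters of 'wawznfkiazz', with D[i][0] = i, D[0][j] = j, and D[i][j] = D[i-1][j-1] if the characters match, else 1 + min(D[i-1][j], D[i][j-1], D[i-1][j-1]). Filling the table (rows: prefixes of 'wawsufkezz', columns: prefixes of 'wawznfkiazz'):
     ε  w  a  w  z  n  f  k  i  a  z  z
  ε  0  1  2  3  4  5  6  7  8  9 10 11
  w  1  0  1  2  3  4  5  6  7  8  9 10
  a  2  1  0  1  2  3  4  5  6  7  8  9
  w  3  2  1  0  1  2  3  4  5  6  7  8
  s  4  3  2  1  1  2  3  4  5  6  7  8
  u  5  4  3  2  2  2  3  4  5  6  7  8
  f  6  5  4  3  3  3  2  3  4  5  6  7
  k  7  6  5  4  4  4  3  2  3  4  5  6
  e  8  7  6  5  5  5  4  3  3  4  5  6
  z  9  8  7  6  5  6  5  4  4  4  4  5
  z 10  9  8  7  6  6  6  5  5  5  4  4
The bottom-right entry gives D[10][11] = 4, so no sequence of fewer than 4 edits works. Backtracking through the table gives one optimal edit sequence (4 edits):
  wawsufkezz → wawzufkezz (sub s→z @4)
  wawzufkezz → wawznfkezz (sub u→n @5)
  wawznfkezz → wawznfkiezz (ins i @8)
  wawznfkiezz → wawznfkiazz (sub e→a @9)
Edit distance = 4.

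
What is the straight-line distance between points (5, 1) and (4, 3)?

√(Σ(x_i - y_i)²) = √((5 - 4)² + (1 - 3)²)
= √(1² + (-2)²) = √(1 + 4) = √5 ≈ 2.2361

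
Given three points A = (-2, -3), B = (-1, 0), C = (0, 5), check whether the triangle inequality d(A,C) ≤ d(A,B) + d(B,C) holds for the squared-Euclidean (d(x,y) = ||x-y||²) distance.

d(A,B) = 1² + 3² = 10, d(B,C) = 1² + 5² = 26, d(A,C) = 2² + 8² = 68.
d(A,C) = 68 > 10 + 26 = 36. Triangle inequality is VIOLATED. (Squared-Euclidean is not a metric — this is a counterexample.)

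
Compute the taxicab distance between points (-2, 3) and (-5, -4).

Σ|x_i - y_i| = |-2 - (-5)| + |3 - (-4)| = 3 + 7 = 10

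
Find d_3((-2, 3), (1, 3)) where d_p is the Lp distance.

(Σ|x_i - y_i|^3)^(1/3) = (|-2 - 1|^3 + |3 - 3|^3)^(1/3)
= (3^3 + 0^3)^(1/3) = (27 + 0)^(1/3) = (27)^(1/3) = 3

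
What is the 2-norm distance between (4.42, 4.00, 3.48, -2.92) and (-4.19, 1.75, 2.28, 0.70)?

(Σ|x_i - y_i|^2)^(1/2) = (|4.42 - (-4.19)|^2 + |4 - 1.75|^2 + |3.48 - 2.28|^2 + |-2.92 - 0.7|^2)^(1/2)
= (8.61^2 + 2.25^2 + 1.2^2 + 3.62^2)^(1/2) = (74.1321 + 5.0625 + 1.44 + 13.1044)^(1/2) = (93.739)^(1/2) ≈ 9.6819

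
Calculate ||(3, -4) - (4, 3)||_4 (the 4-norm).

(Σ|x_i - y_i|^4)^(1/4) = (|3 - 4|^4 + |-4 - 3|^4)^(1/4)
= (1^4 + 7^4)^(1/4) = (1 + 2401)^(1/4) = (2402)^(1/4) ≈ 7.0007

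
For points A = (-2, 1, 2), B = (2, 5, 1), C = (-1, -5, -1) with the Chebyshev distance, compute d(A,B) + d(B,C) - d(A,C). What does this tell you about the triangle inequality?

d(A,B) = max(4, 4, 1) = 4, d(B,C) = max(3, 10, 2) = 10, d(A,C) = max(1, 6, 3) = 6.
d(A,B) + d(B,C) - d(A,C) = 4 + 10 - 6 = 14 - 6 = 8. This is ≥ 0, so the triangle inequality holds for these points.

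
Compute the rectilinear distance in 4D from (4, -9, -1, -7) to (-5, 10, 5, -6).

Σ|x_i - y_i| = |4 - (-5)| + |-9 - 10| + |-1 - 5| + |-7 - (-6)| = 9 + 19 + 6 + 1 = 35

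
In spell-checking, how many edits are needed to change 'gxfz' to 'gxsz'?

Let D[i][j] be the edit distance between the first i characters of 'gxfz' and the first j characters of 'gxsz', with D[i][0] = i, D[0][j] = j, and D[i][j] = D[i-1][j-1] if the characters match, else 1 + min(D[i-1][j], D[i][j-1], D[i-1][j-1]). Filling the table (rows: prefixes of 'gxfz', columns: prefixes of 'gxsz'):
     ε  g  x  s  z
  ε  0  1  2  3  4
  g  1  0  1  2  3
  x  2  1  0  1  2
  f  3  2  1  1  2
  z  4  3  2  2  1
The bottom-right entry gives D[4][4] = 1, so no sequence of fewer than 1 edit works. Backtracking through the table gives one optimal edit sequence (1 edit):
  gxfz → gxsz (sub f→s @3)
Edit distance = 1.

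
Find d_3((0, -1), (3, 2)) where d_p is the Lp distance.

(Σ|x_i - y_i|^3)^(1/3) = (|0 - 3|^3 + |-1 - 2|^3)^(1/3)
= (3^3 + 3^3)^(1/3) = (27 + 27)^(1/3) = (54)^(1/3) ≈ 3.7798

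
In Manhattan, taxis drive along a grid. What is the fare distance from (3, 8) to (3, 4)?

Σ|x_i - y_i| = |3 - 3| + |8 - 4| = 0 + 4 = 4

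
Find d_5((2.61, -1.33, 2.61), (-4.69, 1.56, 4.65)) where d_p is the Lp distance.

(Σ|x_i - y_i|^5)^(1/5) = (|2.61 - (-4.69)|^5 + |-1.33 - 1.56|^5 + |2.61 - 4.65|^5)^(1/5)
= (7.3^5 + 2.89^5 + 2.04^5)^(1/5) ≈ (20730.7159 + 201.5994 + 35.3306)^(1/5) = (20967.6459)^(1/5) ≈ 7.3166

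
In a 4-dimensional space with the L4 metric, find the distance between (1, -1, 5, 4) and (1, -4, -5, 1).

(Σ|x_i - y_i|^4)^(1/4) = (|1 - 1|^4 + |-1 - (-4)|^4 + |5 - (-5)|^4 + |4 - 1|^4)^(1/4)
= (0^4 + 3^4 + 10^4 + 3^4)^(1/4) = (0 + 81 + 10000 + 81)^(1/4) = (10162)^(1/4) ≈ 10.0403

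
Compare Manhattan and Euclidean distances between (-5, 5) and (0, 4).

L1 = |-5 - 0| + |5 - 4| = 5 + 1 = 6
L2 = √(5² + 1²) = √26 ≈ 5.099
L1 ≥ L2 always (equality iff movement is along one axis); L1 > L2 here.
Ratio L1/L2 = 6/√26 ≈ 1.1767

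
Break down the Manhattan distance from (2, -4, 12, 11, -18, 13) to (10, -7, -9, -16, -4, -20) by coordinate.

Σ|x_i - y_i| = |2 - 10| + |-4 - (-7)| + |12 - (-9)| + |11 - (-16)| + |-18 - (-4)| + |13 - (-20)| = 8 + 3 + 21 + 27 + 14 + 33 = 106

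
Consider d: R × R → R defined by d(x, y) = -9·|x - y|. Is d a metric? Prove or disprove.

No. With c = -9 < 0, d fails non-negativity: d(1, 2) = -9·|1 - 2| = -9·1 = -9 < 0.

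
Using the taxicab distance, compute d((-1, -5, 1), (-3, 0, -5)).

Σ|x_i - y_i| = |-1 - (-3)| + |-5 - 0| + |1 - (-5)| = 2 + 5 + 6 = 13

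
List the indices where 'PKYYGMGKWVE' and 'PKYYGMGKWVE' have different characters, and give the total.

Differing positions: none. Hamming distance = 0.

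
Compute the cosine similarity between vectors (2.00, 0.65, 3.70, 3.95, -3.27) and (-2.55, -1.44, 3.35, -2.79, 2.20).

With u = (2.00, 0.65, 3.70, 3.95, -3.27), v = (-2.55, -1.44, 3.35, -2.79, 2.20):
u·v = 2·(-2.55) + 0.65·(-1.44) + 3.7·3.35 + 3.95·(-2.79) + (-3.27)·2.2 = (-5.1) + (-0.936) + 12.395 + (-11.0205) + (-7.194) = -11.8555.
|u| = √(2² + 0.65² + 3.7² + 3.95² + (-3.27)²) = √(4 + 0.4225 + 13.69 + 15.6025 + 10.6929) = √44.4079, |v| = √((-2.55)² + (-1.44)² + 3.35² + (-2.79)² + 2.2²) = √(6.5025 + 2.0736 + 11.2225 + 7.7841 + 4.84) = √32.4227.
cos θ = (u·v)/(|u||v|) = -11.8555/(√44.4079·√32.4227) ≈ -0.3124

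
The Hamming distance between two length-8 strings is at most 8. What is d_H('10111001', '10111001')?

Differing positions: none. Hamming distance = 0. The maximum possible Hamming distance for length-8 strings is 8, so d_H/8 = 0/8 = 0.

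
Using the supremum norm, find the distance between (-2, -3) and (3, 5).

max(|x_i - y_i|) = max(|-2 - 3|, |-3 - 5|) = max(5, 8) = 8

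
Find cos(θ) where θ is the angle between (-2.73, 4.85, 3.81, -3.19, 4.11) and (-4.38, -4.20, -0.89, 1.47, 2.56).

With u = (-2.73, 4.85, 3.81, -3.19, 4.11), v = (-4.38, -4.20, -0.89, 1.47, 2.56):
u·v = (-2.73)·(-4.38) + 4.85·(-4.2) + 3.81·(-0.89) + (-3.19)·1.47 + 4.11·2.56 = 11.9574 + (-20.37) + (-3.3909) + (-4.6893) + 10.5216 = -5.9712.
|u| = √((-2.73)² + 4.85² + 3.81² + (-3.19)² + 4.11²) = √(7.4529 + 23.5225 + 14.5161 + 10.1761 + 16.8921) = √72.5597, |v| = √((-4.38)² + (-4.2)² + (-0.89)² + 1.47² + 2.56²) = √(19.1844 + 17.64 + 0.7921 + 2.1609 + 6.5536) = √46.331.
cos θ = (u·v)/(|u||v|) = -5.9712/(√72.5597·√46.331) ≈ -0.103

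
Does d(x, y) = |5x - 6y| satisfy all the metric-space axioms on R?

No. d fails symmetry: d(5, 7) = |5·5 - 6·7| = |-17| = 17, but d(7, 5) = |5·7 - 6·5| = |5| = 5. Since 17 ≠ 5, d(x,y) ≠ d(y,x) in general.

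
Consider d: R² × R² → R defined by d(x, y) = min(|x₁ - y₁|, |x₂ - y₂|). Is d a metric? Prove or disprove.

No. d fails identity of indiscernibles: take x = (-2, 0) and y = (-2, 6). Then d(x,y) = min(|-2 - (-2)|, |0 - 6|) = min(0, 6) = 0, yet x ≠ y.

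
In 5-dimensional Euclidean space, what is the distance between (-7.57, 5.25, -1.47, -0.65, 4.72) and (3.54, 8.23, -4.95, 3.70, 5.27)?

√(Σ(x_i - y_i)²) = √((-7.57 - 3.54)² + (5.25 - 8.23)² + (-1.47 - (-4.95))² + (-0.65 - 3.7)² + (4.72 - 5.27)²)
= √((-11.11)² + (-2.98)² + 3.48² + (-4.35)² + (-0.55)²) = √(123.4321 + 8.8804 + 12.1104 + 18.9225 + 0.3025) = √163.6479 ≈ 12.7925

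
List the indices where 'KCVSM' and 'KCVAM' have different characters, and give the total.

Differing positions: 4. Hamming distance = 1.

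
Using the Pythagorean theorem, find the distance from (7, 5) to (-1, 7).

√(Σ(x_i - y_i)²) = √((7 - (-1))² + (5 - 7)²)
= √(8² + (-2)²) = √(64 + 4) = √68 ≈ 8.2462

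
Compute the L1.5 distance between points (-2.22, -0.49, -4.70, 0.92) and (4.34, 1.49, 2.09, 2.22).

(Σ|x_i - y_i|^1.5)^(1/1.5) = (|-2.22 - 4.34|^1.5 + |-0.49 - 1.49|^1.5 + |-4.7 - 2.09|^1.5 + |0.92 - 2.22|^1.5)^(1/1.5)
= (6.56^1.5 + 1.98^1.5 + 6.79^1.5 + 1.3^1.5)^(1/1.5) ≈ (16.8018 + 2.7861 + 17.6931 + 1.4822)^(1/1.5) = (38.7632)^(1/1.5) ≈ 11.4537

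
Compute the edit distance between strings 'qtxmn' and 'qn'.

Let D[i][j] be the edit distance between the first i characters of 'qtxmn' and the first j characters of 'qn', with D[i][0] = i, D[0][j] = j, and D[i][j] = D[i-1][j-1] if the characters match, else 1 + min(D[i-1][j], D[i][j-1], D[i-1][j-1]). Filling the table (rows: prefixes of 'qtxmn', columns: prefixes of 'qn'):
     ε  q  n
  ε  0  1  2
  q  1  0  1
  t  2  1  1
  x  3  2  2
  m  4  3  3
  n  5  4  3
The bottom-right entry gives D[5][2] = 3, so no sequence of fewer than 3 edits works. Backtracking through the table gives one optimal edit sequence (3 edits):
  qtxmn → qxmn (del t @2)
  qxmn → qmn (del x @2)
  qmn → qn (del m @2)
Edit distance = 3.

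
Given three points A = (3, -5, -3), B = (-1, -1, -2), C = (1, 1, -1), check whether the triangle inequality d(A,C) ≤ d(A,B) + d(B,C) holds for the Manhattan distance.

d(A,B) = 4 + 4 + 1 = 9, d(B,C) = 2 + 2 + 1 = 5, d(A,C) = 2 + 6 + 2 = 10.
d(A,C) = 10 ≤ 9 + 5 = 14. Triangle inequality is satisfied.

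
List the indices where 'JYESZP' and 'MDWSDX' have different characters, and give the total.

Differing positions: 1, 2, 3, 5, 6. Hamming distance = 5.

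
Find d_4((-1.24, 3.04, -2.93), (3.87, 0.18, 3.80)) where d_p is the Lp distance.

(Σ|x_i - y_i|^4)^(1/4) = (|-1.24 - 3.87|^4 + |3.04 - 0.18|^4 + |-2.93 - 3.8|^4)^(1/4)
= (5.11^4 + 2.86^4 + 6.73^4)^(1/4) ≈ (681.8418 + 66.9059 + 2051.4468)^(1/4) = (2800.1945)^(1/4) ≈ 7.2744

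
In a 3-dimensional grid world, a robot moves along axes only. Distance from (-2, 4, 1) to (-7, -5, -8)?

Σ|x_i - y_i| = |-2 - (-7)| + |4 - (-5)| + |1 - (-8)| = 5 + 9 + 9 = 23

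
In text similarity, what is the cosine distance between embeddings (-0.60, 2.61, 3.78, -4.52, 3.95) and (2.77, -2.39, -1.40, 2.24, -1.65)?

With u = (-0.60, 2.61, 3.78, -4.52, 3.95), v = (2.77, -2.39, -1.40, 2.24, -1.65):
u·v = (-0.6)·2.77 + 2.61·(-2.39) + 3.78·(-1.4) + (-4.52)·2.24 + 3.95·(-1.65) = (-1.662) + (-6.2379) + (-5.292) + (-10.1248) + (-6.5175) = -29.8342.
|u| = √((-0.6)² + 2.61² + 3.78² + (-4.52)² + 3.95²) = √(0.36 + 6.8121 + 14.2884 + 20.4304 + 15.6025) = √57.4934, |v| = √(2.77² + (-2.39)² + (-1.4)² + 2.24² + (-1.65)²) = √(7.6729 + 5.7121 + 1.96 + 5.0176 + 2.7225) = √23.0851.
cos θ = (u·v)/(|u||v|) = -29.8342/(√57.4934·√23.0851) ≈ -0.8189
Cosine distance = 1 - cos θ ≈ 1 - (-0.8189) = 1.8189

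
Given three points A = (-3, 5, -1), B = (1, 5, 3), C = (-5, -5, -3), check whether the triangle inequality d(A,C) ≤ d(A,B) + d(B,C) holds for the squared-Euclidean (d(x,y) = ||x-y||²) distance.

d(A,B) = 4² + 0² + 4² = 32, d(B,C) = 6² + 10² + 6² = 172, d(A,C) = 2² + 10² + 2² = 108.
d(A,C) = 108 ≤ 32 + 172 = 204. Triangle inequality is satisfied.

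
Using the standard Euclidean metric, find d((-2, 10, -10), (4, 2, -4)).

√(Σ(x_i - y_i)²) = √((-2 - 4)² + (10 - 2)² + (-10 - (-4))²)
= √((-6)² + 8² + (-6)²) = √(36 + 64 + 36) = √136 ≈ 11.6619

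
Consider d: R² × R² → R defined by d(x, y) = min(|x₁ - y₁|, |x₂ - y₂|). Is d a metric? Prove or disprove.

No. d fails identity of indiscernibles: take x = (1, 0) and y = (1, 7). Then d(x,y) = min(|1 - 1|, |0 - 7|) = min(0, 7) = 0, yet x ≠ y.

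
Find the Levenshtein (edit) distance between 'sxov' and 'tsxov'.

Let D[i][j] be the edit distance between the first i characters of 'sxov' and the first j characters of 'tsxov', with D[i][0] = i, D[0][j] = j, and D[i][j] = D[i-1][j-1] if the characters match, else 1 + min(D[i-1][j], D[i][j-1], D[i-1][j-1]). Filling the table (rows: prefixes of 'sxov', columns: prefixes of 'tsxov'):
     ε  t  s  x  o  v
  ε  0  1  2  3  4  5
  s  1  1  1  2  3  4
  x  2  2  2  1  2  3
  o  3  3  3  2  1  2
  v  4  4  4  3  2  1
The bottom-right entry gives D[4][5] = 1, so no sequence of fewer than 1 edit works. Backtracking through the table gives one optimal edit sequence (1 edit):
  sxov → tsxov (ins t @1)
Edit distance = 1.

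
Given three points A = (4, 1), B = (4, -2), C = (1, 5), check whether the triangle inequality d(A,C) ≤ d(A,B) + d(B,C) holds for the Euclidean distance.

d(A,B) = √(0² + 3²) = √9 = 3, d(B,C) = √(3² + 7²) = √58 ≈ 7.6158, d(A,C) = √(3² + 4²) = √25 = 5.
d(A,C) = 5 ≤ 3 + 7.6158 = 10.6158. Triangle inequality is satisfied.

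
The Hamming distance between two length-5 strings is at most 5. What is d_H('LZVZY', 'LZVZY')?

Differing positions: none. Hamming distance = 0. The maximum possible Hamming distance for length-5 strings is 5, so d_H/5 = 0/5 = 0.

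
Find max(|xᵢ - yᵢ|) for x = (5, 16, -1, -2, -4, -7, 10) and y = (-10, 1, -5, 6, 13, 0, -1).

max(|x_i - y_i|) = max(|5 - (-10)|, |16 - 1|, |-1 - (-5)|, |-2 - 6|, |-4 - 13|, |-7 - 0|, |10 - (-1)|) = max(15, 15, 4, 8, 17, 7, 11) = 17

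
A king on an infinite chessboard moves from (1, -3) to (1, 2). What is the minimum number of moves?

max(|x_i - y_i|) = max(|1 - 1|, |-3 - 2|) = max(0, 5) = 5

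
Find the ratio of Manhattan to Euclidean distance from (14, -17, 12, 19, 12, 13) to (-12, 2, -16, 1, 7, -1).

L1 = |14 - (-12)| + |-17 - 2| + |12 - (-16)| + |19 - 1| + |12 - 7| + |13 - (-1)| = 26 + 19 + 28 + 18 + 5 + 14 = 110
L2 = √(26² + 19² + 28² + 18² + 5² + 14²) = √2366 ≈ 48.6415
L1 ≥ L2 always (equality iff movement is along one axis); L1 > L2 here.
Ratio L1/L2 = 110/√2366 ≈ 2.2614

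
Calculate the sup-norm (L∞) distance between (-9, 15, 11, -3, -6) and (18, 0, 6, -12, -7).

max(|x_i - y_i|) = max(|-9 - 18|, |15 - 0|, |11 - 6|, |-3 - (-12)|, |-6 - (-7)|) = max(27, 15, 5, 9, 1) = 27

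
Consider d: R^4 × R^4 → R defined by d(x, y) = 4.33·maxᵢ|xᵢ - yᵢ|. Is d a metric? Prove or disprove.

Yes. The L∞ (Chebyshev) norm induces a metric on R^4, and multiplying a metric by a positive constant 4.33 > 0 preserves all four axioms: non-negativity (4.33·||x-y|| ≥ 0), identity (4.33·||x-y|| = 0 ⟺ ||x-y|| = 0 ⟺ x = y), symmetry (||x-y|| = ||y-x||), and the triangle inequality (4.33·||x-z|| ≤ 4.33·||x-y|| + 4.33·||y-z||). So d is a metric.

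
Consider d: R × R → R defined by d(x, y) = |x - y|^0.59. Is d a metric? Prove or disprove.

Yes. With 0 < p = 0.59 ≤ 1, d(x,y) = |x-y|^0.59 is a metric on R. Non-negativity and symmetry are immediate; |x-y|^0.59 = 0 ⟺ |x-y| = 0 ⟺ x = y. For the triangle inequality, the function t ↦ t^0.59 is subadditive on [0,∞) when p ≤ 1, so |x-z|^0.59 ≤ (|x-y| + |y-z|)^0.59 ≤ |x-y|^0.59 + |y-z|^0.59.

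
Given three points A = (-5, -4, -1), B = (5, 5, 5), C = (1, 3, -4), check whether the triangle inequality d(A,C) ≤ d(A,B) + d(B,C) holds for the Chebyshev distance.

d(A,B) = max(10, 9, 6) = 10, d(B,C) = max(4, 2, 9) = 9, d(A,C) = max(6, 7, 3) = 7.
d(A,C) = 7 ≤ 10 + 9 = 19. Triangle inequality is satisfied.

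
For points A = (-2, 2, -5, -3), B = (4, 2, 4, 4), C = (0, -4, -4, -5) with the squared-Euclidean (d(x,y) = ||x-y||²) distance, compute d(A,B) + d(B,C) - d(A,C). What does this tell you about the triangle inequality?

d(A,B) = 6² + 0² + 9² + 7² = 166, d(B,C) = 4² + 6² + 8² + 9² = 197, d(A,C) = 2² + 6² + 1² + 2² = 45.
d(A,B) + d(B,C) - d(A,C) = 166 + 197 - 45 = 363 - 45 = 318. This is ≥ 0, so the triangle inequality holds for these points.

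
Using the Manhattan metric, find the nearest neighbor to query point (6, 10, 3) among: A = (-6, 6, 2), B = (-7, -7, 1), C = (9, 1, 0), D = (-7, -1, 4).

Distances: d(A) = 17, d(B) = 32, d(C) = 15, d(D) = 25. Nearest: C = (9, 1, 0) with distance 15.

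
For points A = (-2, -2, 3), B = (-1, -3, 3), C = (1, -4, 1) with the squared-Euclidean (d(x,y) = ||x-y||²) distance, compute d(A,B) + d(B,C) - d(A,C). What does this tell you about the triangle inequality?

d(A,B) = 1² + 1² + 0² = 2, d(B,C) = 2² + 1² + 2² = 9, d(A,C) = 3² + 2² + 2² = 17.
d(A,B) + d(B,C) - d(A,C) = 2 + 9 - 17 = 11 - 17 = -6. This is < 0, so the triangle inequality FAILS for these points (squared-Euclidean is not a metric).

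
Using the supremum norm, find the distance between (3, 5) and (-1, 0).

max(|x_i - y_i|) = max(|3 - (-1)|, |5 - 0|) = max(4, 5) = 5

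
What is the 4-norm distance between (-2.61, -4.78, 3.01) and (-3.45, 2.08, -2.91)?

(Σ|x_i - y_i|^4)^(1/4) = (|-2.61 - (-3.45)|^4 + |-4.78 - 2.08|^4 + |3.01 - (-2.91)|^4)^(1/4)
= (0.84^4 + 6.86^4 + 5.92^4)^(1/4) ≈ (0.4979 + 2214.606 + 1228.2502)^(1/4) = (3443.3541)^(1/4) ≈ 7.6603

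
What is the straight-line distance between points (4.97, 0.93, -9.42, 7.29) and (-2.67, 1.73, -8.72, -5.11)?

√(Σ(x_i - y_i)²) = √((4.97 - (-2.67))² + (0.93 - 1.73)² + (-9.42 - (-8.72))² + (7.29 - (-5.11))²)
= √(7.64² + (-0.8)² + (-0.7)² + 12.4²) = √(58.3696 + 0.64 + 0.49 + 153.76) = √213.2596 ≈ 14.6034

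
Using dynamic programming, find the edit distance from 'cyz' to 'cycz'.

Let D[i][j] be the edit distance between the first i characters of 'cyz' and the first j characters of 'cycz', with D[i][0] = i, D[0][j] = j, and D[i][j] = D[i-1][j-1] if the characters match, else 1 + min(D[i-1][j], D[i][j-1], D[i-1][j-1]). Filling the table (rows: prefixes of 'cyz', columns: prefixes of 'cycz'):
     ε  c  y  c  z
  ε  0  1  2  3  4
  c  1  0  1  2  3
  y  2  1  0  1  2
  z  3  2  1  1  1
The bottom-right entry gives D[3][4] = 1, so no sequence of fewer than 1 edit works. Backtracking through the table gives one optimal edit sequence (1 edit):
  cyz → cycz (ins c @3)
Edit distance = 1.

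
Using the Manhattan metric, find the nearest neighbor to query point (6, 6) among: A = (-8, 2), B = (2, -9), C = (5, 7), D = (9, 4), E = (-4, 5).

Distances: d(A) = 18, d(B) = 19, d(C) = 2, d(D) = 5, d(E) = 11. Nearest: C = (5, 7) with distance 2.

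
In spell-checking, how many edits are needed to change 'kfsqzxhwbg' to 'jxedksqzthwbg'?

Let D[i][j] be the edit distance between the first i characters of 'kfsqzxhwbg' and the first j characters of 'jxedksqzthwbg', with D[i][0] = i, D[0][j] = j, and D[i][j] = D[i-1][j-1] if the characters match, else 1 + min(D[i-1][j], D[i][j-1], D[i-1][j-1]). Filling the table (rows: prefixes of 'kfsqzxhwbg', columns: prefixes of 'jxedksqzthwbg'):
     ε  j  x  e  d  k  s  q  z  t  h  w  b  g
  ε  0  1  2  3  4  5  6  7  8  9 10 11 12 13
  k  1  1  2  3  4  4  5  6  7  8  9 10 11 12
  f  2  2  2  3  4  5  5  6  7  8  9 10 11 12
  s  3  3  3  3  4  5  5  6  7  8  9 10 11 12
  q  4  4  4  4  4  5  6  5  6  7  8  9 10 11
  z  5  5  5  5  5  5  6  6  5  6  7  8  9 10
  x  6  6  5  6  6  6  6  7  6  6  7  8  9 10
  h  7  7  6  6  7  7  7  7  7  7  6  7  8  9
  w  8  8  7  7  7  8  8  8  8  8  7  6  7  8
  b  9  9  8  8  8  8  9  9  9  9  8  7  6  7
  g 10 10  9  9  9  9  9 10 10 10  9  8  7  6
The bottom-right entry gives D[10][13] = 6, so no sequence of fewer than 6 edits works. Backtracking through the table gives one optimal edit sequence (6 edits):
  kfsqzxhwbg → jkfsqzxhwbg (ins j @1)
  jkfsqzxhwbg → jxkfsqzxhwbg (ins x @2)
  jxkfsqzxhwbg → jxekfsqzxhwbg (ins e @3)
  jxekfsqzxhwbg → jxedfsqzxhwbg (sub k→d @4)
  jxedfsqzxhwbg → jxedksqzxhwbg (sub f→k @5)
  jxedksqzxhwbg → jxedksqzthwbg (sub x→t @9)
Edit distance = 6.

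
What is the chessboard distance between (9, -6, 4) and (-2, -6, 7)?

max(|x_i - y_i|) = max(|9 - (-2)|, |-6 - (-6)|, |4 - 7|) = max(11, 0, 3) = 11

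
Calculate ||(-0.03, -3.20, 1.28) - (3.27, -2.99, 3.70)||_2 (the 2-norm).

(Σ|x_i - y_i|^2)^(1/2) = (|-0.03 - 3.27|^2 + |-3.2 - (-2.99)|^2 + |1.28 - 3.7|^2)^(1/2)
= (3.3^2 + 0.21^2 + 2.42^2)^(1/2) = (10.89 + 0.0441 + 5.8564)^(1/2) = (16.7905)^(1/2) ≈ 4.0976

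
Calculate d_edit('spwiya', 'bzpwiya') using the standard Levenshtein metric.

Let D[i][j] be the edit distance between the first i characters of 'spwiya' and the first j characters of 'bzpwiya', with D[i][0] = i, D[0][j] = j, and D[i][j] = D[i-1][j-1] if the characters match, else 1 + min(D[i-1][j], D[i][j-1], D[i-1][j-1]). Filling the table (rows: prefixes of 'spwiya', columns: prefixes of 'bzpwiya'):
     ε  b  z  p  w  i  y  a
  ε  0  1  2  3  4  5  6  7
  s  1  1  2  3  4  5  6  7
  p  2  2  2  2  3  4  5  6
  w  3  3  3  3  2  3  4  5
  i  4  4  4  4  3  2  3  4
  y  5  5  5  5  4  3  2  3
  a  6  6  6  6  5  4  3  2
The bottom-right entry gives D[6][7] = 2, so no sequence of fewer than 2 edits works. Backtracking through the table gives one optimal edit sequence (2 edits):
  spwiya → bspwiya (ins b @1)
  bspwiya → bzpwiya (sub s→z @2)
Edit distance = 2.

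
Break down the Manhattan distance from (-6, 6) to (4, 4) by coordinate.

Σ|x_i - y_i| = |-6 - 4| + |6 - 4| = 10 + 2 = 12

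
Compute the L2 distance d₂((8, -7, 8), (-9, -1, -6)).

√(Σ(x_i - y_i)²) = √((8 - (-9))² + (-7 - (-1))² + (8 - (-6))²)
= √(17² + (-6)² + 14²) = √(289 + 36 + 196) = √521 ≈ 22.8254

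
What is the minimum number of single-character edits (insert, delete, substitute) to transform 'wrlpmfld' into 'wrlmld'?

Let D[i][j] be the edit distance between the first i characters of 'wrlpmfld' and the first j characters of 'wrlmld', with D[i][0] = i, D[0][j] = j, and D[i][j] = D[i-1][j-1] if the characters match, else 1 + min(D[i-1][j], D[i][j-1], D[i-1][j-1]). Filling the table (rows: prefixes of 'wrlpmfld', columns: prefixes of 'wrlmld'):
     ε  w  r  l  m  l  d
  ε  0  1  2  3  4  5  6
  w  1  0  1  2  3  4  5
  r  2  1  0  1  2  3  4
  l  3  2  1  0  1  2  3
  p  4  3  2  1  1  2  3
  m  5  4  3  2  1  2  3
  f  6  5  4  3  2  2  3
  l  7  6  5  4  3  2  3
  d  8  7  6  5  4  3  2
The bottom-right entry gives D[8][6] = 2, so no sequence of fewer than 2 edits works. Backtracking through the table gives one optimal edit sequence (2 edits):
  wrlpmfld → wrlmfld (del p @4)
  wrlmfld → wrlmld (del f @5)
Edit distance = 2.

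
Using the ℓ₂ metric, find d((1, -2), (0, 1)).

√(Σ(x_i - y_i)²) = √((1 - 0)² + (-2 - 1)²)
= √(1² + (-3)²) = √(1 + 9) = √10 ≈ 3.1623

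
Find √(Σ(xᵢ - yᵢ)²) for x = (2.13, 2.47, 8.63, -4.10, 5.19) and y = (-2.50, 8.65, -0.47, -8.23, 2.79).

√(Σ(x_i - y_i)²) = √((2.13 - (-2.5))² + (2.47 - 8.65)² + (8.63 - (-0.47))² + (-4.1 - (-8.23))² + (5.19 - 2.79)²)
= √(4.63² + (-6.18)² + 9.1² + 4.13² + 2.4²) = √(21.4369 + 38.1924 + 82.81 + 17.0569 + 5.76) = √165.2562 ≈ 12.8552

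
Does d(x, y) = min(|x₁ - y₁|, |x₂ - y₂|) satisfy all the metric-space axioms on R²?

No. d fails identity of indiscernibles: take x = (2, 0) and y = (2, 3). Then d(x,y) = min(|2 - 2|, |0 - 3|) = min(0, 3) = 0, yet x ≠ y.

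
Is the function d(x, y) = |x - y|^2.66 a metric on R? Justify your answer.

No. d(x,y) = |x-y|^2.66 fails the triangle inequality since p = 2.66 > 1. Counterexample: x = 1, y = 2, z = 5. d(x,z) = |1 - 5|^2.66 = 4^2.66 ≈ 39.9466, but d(x,y) + d(y,z) = 1^2.66 + 3^2.66 ≈ 1 + 18.5841 = 19.5841. Since 39.9466 > 19.5841, the triangle inequality is violated.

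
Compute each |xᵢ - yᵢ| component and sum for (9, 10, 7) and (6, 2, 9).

Σ|x_i - y_i| = |9 - 6| + |10 - 2| + |7 - 9| = 3 + 8 + 2 = 13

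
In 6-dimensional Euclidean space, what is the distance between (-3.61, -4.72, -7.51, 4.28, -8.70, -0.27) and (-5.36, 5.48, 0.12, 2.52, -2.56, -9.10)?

√(Σ(x_i - y_i)²) = √((-3.61 - (-5.36))² + (-4.72 - 5.48)² + (-7.51 - 0.12)² + (4.28 - 2.52)² + (-8.7 - (-2.56))² + (-0.27 - (-9.1))²)
= √(1.75² + (-10.2)² + (-7.63)² + 1.76² + (-6.14)² + 8.83²) = √(3.0625 + 104.04 + 58.2169 + 3.0976 + 37.6996 + 77.9689) = √284.0855 ≈ 16.8548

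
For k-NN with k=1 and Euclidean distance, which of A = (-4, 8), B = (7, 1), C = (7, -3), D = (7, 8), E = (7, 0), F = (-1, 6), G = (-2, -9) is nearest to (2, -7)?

Distances: d(A) ≈ 16.1555, d(B) ≈ 9.434, d(C) ≈ 6.4031, d(D) ≈ 15.8114, d(E) ≈ 8.6023, d(F) ≈ 13.3417, d(G) ≈ 4.4721. Nearest: G = (-2, -9) with distance 4.4721.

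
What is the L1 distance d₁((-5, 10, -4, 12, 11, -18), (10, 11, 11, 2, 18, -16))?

Σ|x_i - y_i| = |-5 - 10| + |10 - 11| + |-4 - 11| + |12 - 2| + |11 - 18| + |-18 - (-16)| = 15 + 1 + 15 + 10 + 7 + 2 = 50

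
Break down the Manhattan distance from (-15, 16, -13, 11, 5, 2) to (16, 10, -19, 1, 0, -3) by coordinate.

Σ|x_i - y_i| = |-15 - 16| + |16 - 10| + |-13 - (-19)| + |11 - 1| + |5 - 0| + |2 - (-3)| = 31 + 6 + 6 + 10 + 5 + 5 = 63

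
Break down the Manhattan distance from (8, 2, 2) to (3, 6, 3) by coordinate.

Σ|x_i - y_i| = |8 - 3| + |2 - 6| + |2 - 3| = 5 + 4 + 1 = 10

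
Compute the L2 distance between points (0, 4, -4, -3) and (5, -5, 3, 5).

(Σ|x_i - y_i|^2)^(1/2) = (|0 - 5|^2 + |4 - (-5)|^2 + |-4 - 3|^2 + |-3 - 5|^2)^(1/2)
= (5^2 + 9^2 + 7^2 + 8^2)^(1/2) = (25 + 81 + 49 + 64)^(1/2) = (219)^(1/2) ≈ 14.7986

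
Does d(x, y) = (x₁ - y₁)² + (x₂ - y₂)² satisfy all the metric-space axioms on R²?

No. The squared Euclidean distance fails the triangle inequality. Counterexample: x = (0, 0), y = (1, 2), z = (2, 4). d(x,z) = 2² + 4² = 20, but d(x,y) + d(y,z) = (1² + 2²) + (1² + 2²) = 5 + 5 = 10. Since 20 > 10, the triangle inequality is violated. (Note: √d, the ordinary Euclidean distance, IS a metric.)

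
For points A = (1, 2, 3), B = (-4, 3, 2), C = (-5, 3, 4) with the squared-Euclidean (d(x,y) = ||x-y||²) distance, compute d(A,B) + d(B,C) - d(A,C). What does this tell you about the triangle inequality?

d(A,B) = 5² + 1² + 1² = 27, d(B,C) = 1² + 0² + 2² = 5, d(A,C) = 6² + 1² + 1² = 38.
d(A,B) + d(B,C) - d(A,C) = 27 + 5 - 38 = 32 - 38 = -6. This is < 0, so the triangle inequality FAILS for these points (squared-Euclidean is not a metric).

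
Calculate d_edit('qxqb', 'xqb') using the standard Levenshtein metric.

Let D[i][j] be the edit distance between the first i characters of 'qxqb' and the first j characters of 'xqb', with D[i][0] = i, D[0][j] = j, and D[i][j] = D[i-1][j-1] if the characters match, else 1 + min(D[i-1][j], D[i][j-1], D[i-1][j-1]). Filling the table (rows: prefixes of 'qxqb', columns: prefixes of 'xqb'):
     ε  x  q  b
  ε  0  1  2  3
  q  1  1  1  2
  x  2  1  2  2
  q  3  2  1  2
  b  4  3  2  1
The bottom-right entry gives D[4][3] = 1, so no sequence of fewer than 1 edit works. Backtracking through the table gives one optimal edit sequence (1 edit):
  qxqb → xqb (del q @1)
Edit distance = 1.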